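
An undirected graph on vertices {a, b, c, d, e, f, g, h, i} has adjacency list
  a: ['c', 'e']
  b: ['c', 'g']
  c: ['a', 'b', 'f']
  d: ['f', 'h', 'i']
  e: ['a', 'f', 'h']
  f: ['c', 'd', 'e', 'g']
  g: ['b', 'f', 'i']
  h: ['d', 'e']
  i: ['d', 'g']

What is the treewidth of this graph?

3

A width-3 tree decomposition is:
Bags: B1 = {a, b, c, g}  B2 = {a, c, f, g}  B3 = {a, e, f, g}  B4 = {e, f, g, i}  B5 = {d, e, f, i}  B6 = {d, e, h, i}
Tree: B1–B2, B2–B3, B3–B4, B4–B5, B5–B6
Each bag holds 4 vertices, so the decomposition has width 3, which upper-bounds the treewidth. For the lower bound: the 4 vertex sets {a,b,c}, {g}, {f}, {d,e,h,i} are disjoint, each induces a connected subgraph, and every pair is joined by at least one edge of G. Contracting each set to a single vertex therefore yields K_{4} as a minor, and since treewidth is minor-monotone, tw(G) ≥ tw(K_{4}) = 3. The upper and lower bounds meet at 3, so that is the treewidth.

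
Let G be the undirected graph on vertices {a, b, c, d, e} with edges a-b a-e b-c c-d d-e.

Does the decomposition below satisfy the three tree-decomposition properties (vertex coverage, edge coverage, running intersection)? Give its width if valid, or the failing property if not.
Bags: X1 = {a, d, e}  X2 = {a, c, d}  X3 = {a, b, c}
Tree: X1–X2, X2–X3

Every vertex of G appears in some bag (union = {a, b, c, d, e}); every edge is covered by a bag; and for each vertex v the set of bags containing v is connected in the bag tree. The decomposition is therefore valid. The largest bag has 3 vertices, so the width is 2.

Yes; width 2.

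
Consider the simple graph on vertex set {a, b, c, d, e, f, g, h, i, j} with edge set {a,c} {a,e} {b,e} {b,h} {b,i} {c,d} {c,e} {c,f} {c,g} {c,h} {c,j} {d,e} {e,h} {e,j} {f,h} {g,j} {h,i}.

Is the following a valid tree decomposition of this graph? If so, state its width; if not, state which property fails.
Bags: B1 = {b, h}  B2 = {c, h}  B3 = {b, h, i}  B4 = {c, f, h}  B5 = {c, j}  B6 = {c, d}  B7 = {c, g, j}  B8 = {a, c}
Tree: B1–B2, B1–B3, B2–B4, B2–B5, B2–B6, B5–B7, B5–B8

No — vertex e appears in no bag.

A tree decomposition must satisfy three properties: every vertex lies in some bag; for every edge, both endpoints lie together in some bag; and for every vertex, the bags containing it form a connected subtree. Here vertex e appears in no bag, so the decomposition is invalid.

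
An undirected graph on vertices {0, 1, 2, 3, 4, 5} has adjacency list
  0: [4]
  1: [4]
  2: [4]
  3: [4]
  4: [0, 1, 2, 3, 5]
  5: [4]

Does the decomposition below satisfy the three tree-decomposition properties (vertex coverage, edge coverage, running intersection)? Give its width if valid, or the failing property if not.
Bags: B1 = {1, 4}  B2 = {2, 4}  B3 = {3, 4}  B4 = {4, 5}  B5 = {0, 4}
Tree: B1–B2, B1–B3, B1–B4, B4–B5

Vertex coverage: the bags together contain {0, 1, 2, 3, 4, 5}, the full vertex set. Edge coverage: each edge of G has both endpoints in at least one bag. Running intersection: for every vertex, the bags containing it form a connected subtree. All three properties hold, so this is a valid tree decomposition of width max|bag| − 1 = 1, and hence tw(G) ≤ 1.

Yes; width 1.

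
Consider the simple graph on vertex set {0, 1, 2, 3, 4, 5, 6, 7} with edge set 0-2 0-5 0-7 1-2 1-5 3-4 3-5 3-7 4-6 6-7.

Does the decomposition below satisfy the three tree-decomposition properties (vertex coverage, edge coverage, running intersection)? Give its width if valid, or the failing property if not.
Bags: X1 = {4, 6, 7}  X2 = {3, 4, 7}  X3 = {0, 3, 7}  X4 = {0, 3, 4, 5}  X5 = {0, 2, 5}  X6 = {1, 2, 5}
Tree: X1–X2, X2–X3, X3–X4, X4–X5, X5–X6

A tree decomposition must satisfy three properties: every vertex lies in some bag; for every edge, both endpoints lie together in some bag; and for every vertex, the bags containing it form a connected subtree. Here bags containing vertex 4 are not connected in the tree, so the decomposition is invalid.

No — bags containing vertex 4 are not connected in the tree.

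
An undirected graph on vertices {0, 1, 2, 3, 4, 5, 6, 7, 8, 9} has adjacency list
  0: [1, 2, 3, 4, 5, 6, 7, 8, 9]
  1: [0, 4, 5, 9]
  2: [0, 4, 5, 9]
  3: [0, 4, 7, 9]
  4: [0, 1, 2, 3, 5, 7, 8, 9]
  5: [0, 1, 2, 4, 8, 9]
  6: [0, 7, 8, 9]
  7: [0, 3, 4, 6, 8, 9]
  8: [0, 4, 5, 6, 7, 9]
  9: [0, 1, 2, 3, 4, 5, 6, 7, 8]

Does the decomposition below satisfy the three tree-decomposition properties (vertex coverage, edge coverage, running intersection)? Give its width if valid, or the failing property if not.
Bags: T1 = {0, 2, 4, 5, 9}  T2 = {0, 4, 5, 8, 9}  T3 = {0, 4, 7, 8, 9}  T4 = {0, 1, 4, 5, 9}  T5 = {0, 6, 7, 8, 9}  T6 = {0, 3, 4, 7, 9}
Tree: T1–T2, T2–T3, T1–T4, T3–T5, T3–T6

Yes; width 4.

Checking the three conditions: (i) the bags cover all of {0, 1, 2, 3, 4, 5, 6, 7, 8, 9}; (ii) for each edge, some bag contains both endpoints; (iii) the bags containing any fixed vertex form a subtree. All hold, so the decomposition is valid with width 5 − 1 = 4.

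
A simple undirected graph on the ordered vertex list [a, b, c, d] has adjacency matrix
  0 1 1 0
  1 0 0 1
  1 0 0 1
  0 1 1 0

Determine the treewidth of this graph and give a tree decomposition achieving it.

Treewidth 2.
One optimal decomposition is:
Bags: B1 = {a, c, d}  B2 = {a, b, d}
Tree: B1–B2

The largest bag has 3 vertices, giving width 2; this decomposition certifies tw(G) ≤ 2. Since d–c–a–b–d is a cycle in G, G is not acyclic. Forests are exactly the graphs of treewidth ≤ 1, so tw(G) ≥ 2. Combining the bounds, tw(G) = 2.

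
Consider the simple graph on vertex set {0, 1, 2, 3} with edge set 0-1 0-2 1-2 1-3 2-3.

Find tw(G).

2

A width-2 tree decomposition is:
Bags: B1 = {1, 2, 3}  B2 = {0, 1, 2}
Tree: B1–B2
The largest bag has 3 vertices, giving width 2; this decomposition certifies tw(G) ≤ 2. For the lower bound, the 3 vertices {0, 1, 2} are pairwise adjacent, and any tree decomposition puts a clique entirely inside one bag — forcing width ≥ 2. Hence tw(G) = 2 exactly.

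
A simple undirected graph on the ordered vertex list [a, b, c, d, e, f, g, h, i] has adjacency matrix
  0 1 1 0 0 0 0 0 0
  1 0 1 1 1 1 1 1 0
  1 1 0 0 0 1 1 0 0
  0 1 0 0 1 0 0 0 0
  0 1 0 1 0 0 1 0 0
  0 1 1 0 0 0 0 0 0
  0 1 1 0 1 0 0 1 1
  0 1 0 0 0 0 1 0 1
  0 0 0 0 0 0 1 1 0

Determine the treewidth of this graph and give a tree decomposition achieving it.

Treewidth 2.
Bags: B1 = {a, b, c}  B2 = {b, c, g}  B3 = {b, e, g}  B4 = {b, c, f}  B5 = {b, g, h}  B6 = {g, h, i}  B7 = {b, d, e}
Tree: B1–B2, B2–B3, B1–B4, B3–B5, B5–B6, B3–B7

The largest bag has 3 vertices, giving width 2; this decomposition certifies tw(G) ≤ 2. Conversely, {b, d, e} is a clique of size 3, and the vertices of any clique must share a bag in every tree decomposition; so some bag has ≥ 3 vertices and tw(G) ≥ 2. Hence tw(G) = 2 exactly.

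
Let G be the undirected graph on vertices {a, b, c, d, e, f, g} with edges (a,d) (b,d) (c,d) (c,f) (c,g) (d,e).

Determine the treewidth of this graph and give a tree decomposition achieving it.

Treewidth 1.
One optimal decomposition is:
Bags: B1 = {a, d}  B2 = {c, d}  B3 = {b, d}  B4 = {d, e}  B5 = {c, f}  B6 = {c, g}
Tree: B1–B2, B1–B3, B1–B4, B2–B5, B5–B6

Each bag holds 2 vertices, so the decomposition has width 1, which upper-bounds the treewidth. G has an edge, so its treewidth is at least 1. Combining the bounds, tw(G) = 1.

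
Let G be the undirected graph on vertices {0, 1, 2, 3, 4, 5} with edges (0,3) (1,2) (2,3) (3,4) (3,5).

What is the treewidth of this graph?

1

A width-1 tree decomposition is:
Bags: B1 = {3, 4}  B2 = {3, 5}  B3 = {2, 3}  B4 = {1, 2}  B5 = {0, 3}
Tree: B1–B2, B1–B3, B3–B4, B2–B5
Every bag has size at most 2, so the width is 2 − 1 = 1 and tw(G) ≤ 1. Any graph with an edge has treewidth ≥ 1, and G has the edge 4–3. Combining the bounds, tw(G) = 1.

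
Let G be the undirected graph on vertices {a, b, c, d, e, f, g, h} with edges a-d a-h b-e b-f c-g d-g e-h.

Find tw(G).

A width-1 tree decomposition is:
Bags: B1 = {b, f}  B2 = {b, e}  B3 = {e, h}  B4 = {a, h}  B5 = {a, d}  B6 = {d, g}  B7 = {c, g}
Tree: B1–B2, B2–B3, B3–B4, B4–B5, B5–B6, B6–B7
Every bag has size at most 2, so the width is 2 − 1 = 1 and tw(G) ≤ 1. Since G has at least one edge (e.g. f–b), it is not an edgeless graph, so tw(G) ≥ 1. Combining the bounds, tw(G) = 1.

1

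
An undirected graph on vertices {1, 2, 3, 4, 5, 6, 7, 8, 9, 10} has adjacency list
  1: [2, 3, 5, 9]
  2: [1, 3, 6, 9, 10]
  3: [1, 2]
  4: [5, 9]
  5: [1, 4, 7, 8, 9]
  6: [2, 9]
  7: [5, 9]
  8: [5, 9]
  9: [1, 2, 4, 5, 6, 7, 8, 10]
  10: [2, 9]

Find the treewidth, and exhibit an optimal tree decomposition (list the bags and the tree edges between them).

The largest bag has 3 vertices, giving width 2; this decomposition certifies tw(G) ≤ 2. For the lower bound, the 3 vertices {1, 2, 9} are pairwise adjacent, and any tree decomposition puts a clique entirely inside one bag — forcing width ≥ 2. Combining the bounds, tw(G) = 2.

Treewidth 2.
One optimal decomposition is:
Bags: B1 = {1, 2, 9}  B2 = {1, 5, 9}  B3 = {5, 7, 9}  B4 = {2, 9, 10}  B5 = {4, 5, 9}  B6 = {5, 8, 9}  B7 = {2, 6, 9}  B8 = {1, 2, 3}
Tree: B1–B2, B2–B3, B1–B4, B3–B5, B2–B6, B1–B7, B1–B8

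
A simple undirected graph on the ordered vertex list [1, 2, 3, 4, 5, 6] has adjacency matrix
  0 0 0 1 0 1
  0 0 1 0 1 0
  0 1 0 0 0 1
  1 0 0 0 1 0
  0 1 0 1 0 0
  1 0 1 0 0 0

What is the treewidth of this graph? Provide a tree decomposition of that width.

Treewidth 2.
One such decomposition:
Bags: B1 = {1, 4, 5}  B2 = {1, 5, 6}  B3 = {3, 5, 6}  B4 = {2, 3, 5}
Tree: B1–B2, B2–B3, B3–B4

The largest bag has 3 vertices, giving width 2; this decomposition certifies tw(G) ≤ 2. Since 5–4–1–6–3–2–5 is a cycle in G, G is not acyclic. Forests are exactly the graphs of treewidth ≤ 1, so tw(G) ≥ 2. Therefore the treewidth is 2.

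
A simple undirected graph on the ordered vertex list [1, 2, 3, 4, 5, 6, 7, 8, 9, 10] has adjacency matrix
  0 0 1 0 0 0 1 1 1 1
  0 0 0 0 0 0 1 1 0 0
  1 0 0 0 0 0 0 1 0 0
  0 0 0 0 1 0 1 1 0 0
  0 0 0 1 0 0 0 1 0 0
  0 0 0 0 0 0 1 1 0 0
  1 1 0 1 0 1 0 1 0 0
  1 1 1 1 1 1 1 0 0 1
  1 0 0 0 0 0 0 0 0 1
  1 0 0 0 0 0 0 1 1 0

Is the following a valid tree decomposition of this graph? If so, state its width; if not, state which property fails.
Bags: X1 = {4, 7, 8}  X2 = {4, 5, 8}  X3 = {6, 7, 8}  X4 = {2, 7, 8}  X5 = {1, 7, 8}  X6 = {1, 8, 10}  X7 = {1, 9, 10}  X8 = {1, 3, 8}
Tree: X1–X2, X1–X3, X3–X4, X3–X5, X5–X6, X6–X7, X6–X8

Checking the three conditions: (i) the bags cover all of {1, 2, 3, 4, 5, 6, 7, 8, 9, 10}; (ii) for each edge, some bag contains both endpoints; (iii) the bags containing any fixed vertex form a subtree. All hold, so the decomposition is valid with width 3 − 1 = 2.

Yes; width 2.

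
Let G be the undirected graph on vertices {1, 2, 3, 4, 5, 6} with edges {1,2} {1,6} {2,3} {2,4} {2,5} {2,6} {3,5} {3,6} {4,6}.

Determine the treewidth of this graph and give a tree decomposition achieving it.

Treewidth 2.
One optimal decomposition is:
Bags: B1 = {2, 3, 6}  B2 = {1, 2, 6}  B3 = {2, 4, 6}  B4 = {2, 3, 5}
Tree: B1–B2, B2–B3, B1–B4

The largest bag has 3 vertices, giving width 2; this decomposition certifies tw(G) ≤ 2. Conversely, {2, 3, 5} is a clique of size 3, and the vertices of any clique must share a bag in every tree decomposition; so some bag has ≥ 3 vertices and tw(G) ≥ 2. Combining the bounds, tw(G) = 2.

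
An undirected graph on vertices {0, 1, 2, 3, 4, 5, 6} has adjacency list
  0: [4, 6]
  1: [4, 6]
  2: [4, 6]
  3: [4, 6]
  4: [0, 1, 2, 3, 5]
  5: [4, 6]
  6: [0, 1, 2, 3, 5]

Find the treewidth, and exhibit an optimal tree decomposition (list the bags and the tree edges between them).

Every bag has size at most 3, so the width is 3 − 1 = 2 and tw(G) ≤ 2. The edges 4–5–6–0–4 form a cycle, so G is not a tree and its treewidth is at least 2. Combining the bounds, tw(G) = 2.

Treewidth 2.
Bags: B1 = {4, 5, 6}  B2 = {0, 4, 6}  B3 = {2, 4, 6}  B4 = {3, 4, 6}  B5 = {1, 4, 6}
Tree: B1–B2, B2–B3, B3–B4, B4–B5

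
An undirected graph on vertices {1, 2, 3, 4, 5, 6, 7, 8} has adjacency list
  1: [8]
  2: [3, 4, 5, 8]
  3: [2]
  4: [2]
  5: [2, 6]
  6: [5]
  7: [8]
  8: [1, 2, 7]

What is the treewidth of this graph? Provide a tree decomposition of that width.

Treewidth 1.
One such decomposition:
Bags: B1 = {2, 8}  B2 = {2, 3}  B3 = {7, 8}  B4 = {2, 5}  B5 = {2, 4}  B6 = {5, 6}  B7 = {1, 8}
Tree: B1–B2, B1–B3, B2–B4, B4–B5, B4–B6, B3–B7

Each bag holds 2 vertices, so the decomposition has width 1, which upper-bounds the treewidth. Since G has at least one edge (e.g. 2–8), it is not an edgeless graph, so tw(G) ≥ 1. Therefore the treewidth is 1.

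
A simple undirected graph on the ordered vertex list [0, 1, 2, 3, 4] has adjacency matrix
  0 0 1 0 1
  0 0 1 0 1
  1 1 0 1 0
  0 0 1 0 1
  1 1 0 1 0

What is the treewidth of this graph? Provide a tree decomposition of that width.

The largest bag has 3 vertices, giving width 2; this decomposition certifies tw(G) ≤ 2. For the lower bound, G contains the cycle 4–3–2–1–4, so G is not a forest; only forests have treewidth ≤ 1, hence tw(G) ≥ 2. Hence tw(G) = 2 exactly.

Treewidth 2.
One optimal decomposition is:
Bags: B1 = {2, 3, 4}  B2 = {1, 2, 4}  B3 = {0, 2, 4}
Tree: B1–B2, B2–B3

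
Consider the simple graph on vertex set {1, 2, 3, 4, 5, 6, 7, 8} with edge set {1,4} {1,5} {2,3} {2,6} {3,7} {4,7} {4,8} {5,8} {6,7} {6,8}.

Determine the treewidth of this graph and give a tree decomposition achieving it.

Treewidth 2.
One optimal decomposition is:
Bags: B1 = {2, 3, 7}  B2 = {2, 6, 7}  B3 = {4, 6, 7}  B4 = {4, 6, 8}  B5 = {1, 4, 8}  B6 = {1, 5, 8}
Tree: B1–B2, B2–B3, B3–B4, B4–B5, B5–B6

Every bag has size at most 3, so the width is 3 − 1 = 2 and tw(G) ≤ 2. For the lower bound, G contains the cycle 3–2–6–7–3, so G is not a forest; only forests have treewidth ≤ 1, hence tw(G) ≥ 2. Hence tw(G) = 2 exactly.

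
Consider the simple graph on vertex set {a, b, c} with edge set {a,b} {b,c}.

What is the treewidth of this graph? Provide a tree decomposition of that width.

Treewidth 1.
One optimal decomposition is:
Bags: B1 = {b, c}  B2 = {a, b}
Tree: B1–B2

The largest bag has 2 vertices, giving width 1; this decomposition certifies tw(G) ≤ 1. G has an edge, so its treewidth is at least 1. Combining the bounds, tw(G) = 1.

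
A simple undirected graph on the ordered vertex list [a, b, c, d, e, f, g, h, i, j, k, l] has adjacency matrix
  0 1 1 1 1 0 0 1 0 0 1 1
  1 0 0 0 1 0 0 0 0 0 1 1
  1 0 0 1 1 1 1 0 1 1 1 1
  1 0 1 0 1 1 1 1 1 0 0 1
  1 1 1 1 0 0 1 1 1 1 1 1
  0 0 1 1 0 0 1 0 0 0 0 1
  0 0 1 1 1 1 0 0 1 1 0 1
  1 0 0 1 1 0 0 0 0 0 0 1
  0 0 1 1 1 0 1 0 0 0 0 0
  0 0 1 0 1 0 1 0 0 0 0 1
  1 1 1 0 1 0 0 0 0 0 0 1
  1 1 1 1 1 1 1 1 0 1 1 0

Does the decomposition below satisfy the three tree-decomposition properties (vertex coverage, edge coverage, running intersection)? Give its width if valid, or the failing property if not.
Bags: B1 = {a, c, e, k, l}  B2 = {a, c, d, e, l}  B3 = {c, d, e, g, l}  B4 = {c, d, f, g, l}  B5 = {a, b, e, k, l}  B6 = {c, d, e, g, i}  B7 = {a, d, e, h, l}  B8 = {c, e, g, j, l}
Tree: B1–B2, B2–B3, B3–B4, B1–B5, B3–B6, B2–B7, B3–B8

Every vertex of G appears in some bag (union = {a, b, c, d, e, f, g, h, i, j, k, l}); every edge is covered by a bag; and for each vertex v the set of bags containing v is connected in the bag tree. The decomposition is therefore valid. The largest bag has 5 vertices, so the width is 4.

Yes; width 4.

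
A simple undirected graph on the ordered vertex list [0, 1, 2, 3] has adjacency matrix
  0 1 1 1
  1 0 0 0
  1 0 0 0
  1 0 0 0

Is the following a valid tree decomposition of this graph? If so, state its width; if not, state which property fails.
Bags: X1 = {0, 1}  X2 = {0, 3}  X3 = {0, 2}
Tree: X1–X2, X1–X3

Vertex coverage: the bags together contain {0, 1, 2, 3}, the full vertex set. Edge coverage: each edge of G has both endpoints in at least one bag. Running intersection: for every vertex, the bags containing it form a connected subtree. All three properties hold, so this is a valid tree decomposition of width max|bag| − 1 = 1, and hence tw(G) ≤ 1.

Yes; width 1.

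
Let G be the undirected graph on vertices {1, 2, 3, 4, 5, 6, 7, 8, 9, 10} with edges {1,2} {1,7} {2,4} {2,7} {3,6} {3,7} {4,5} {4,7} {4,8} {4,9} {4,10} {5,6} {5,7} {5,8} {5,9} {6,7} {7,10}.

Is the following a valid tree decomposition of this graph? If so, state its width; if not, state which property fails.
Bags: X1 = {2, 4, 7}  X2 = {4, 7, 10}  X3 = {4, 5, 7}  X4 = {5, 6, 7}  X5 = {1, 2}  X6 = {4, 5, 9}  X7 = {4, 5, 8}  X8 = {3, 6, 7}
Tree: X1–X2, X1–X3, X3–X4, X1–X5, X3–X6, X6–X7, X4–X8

A tree decomposition must satisfy three properties: every vertex lies in some bag; for every edge, both endpoints lie together in some bag; and for every vertex, the bags containing it form a connected subtree. Here edge (7,1) lies in no bag, so the decomposition is invalid.

No — edge (7,1) lies in no bag.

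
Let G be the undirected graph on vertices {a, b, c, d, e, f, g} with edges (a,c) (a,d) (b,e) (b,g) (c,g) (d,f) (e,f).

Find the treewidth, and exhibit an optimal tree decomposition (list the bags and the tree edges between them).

Every bag has size at most 3, so the width is 3 − 1 = 2 and tw(G) ≤ 2. The edges g–b–e–f–d–a–c–g form a cycle, so G is not a tree and its treewidth is at least 2. Hence tw(G) = 2 exactly.

Treewidth 2.
One optimal decomposition is:
Bags: B1 = {b, e, g}  B2 = {e, f, g}  B3 = {d, f, g}  B4 = {a, d, g}  B5 = {a, c, g}
Tree: B1–B2, B2–B3, B3–B4, B4–B5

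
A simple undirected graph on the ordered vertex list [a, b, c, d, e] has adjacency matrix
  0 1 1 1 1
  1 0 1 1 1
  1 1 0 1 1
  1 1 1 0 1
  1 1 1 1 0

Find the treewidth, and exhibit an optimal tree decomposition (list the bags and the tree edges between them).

Treewidth 4.
One such decomposition:
Bags: B1 = {a, b, c, d, e}
Tree: (single bag)

With just one bag of size 5, the width is 5 − 1 = 4, so tw(G) ≤ 4. For the lower bound, the 5 vertices {a, b, c, d, e} are pairwise adjacent, and any tree decomposition puts a clique entirely inside one bag — forcing width ≥ 4. Hence tw(G) = 4 exactly.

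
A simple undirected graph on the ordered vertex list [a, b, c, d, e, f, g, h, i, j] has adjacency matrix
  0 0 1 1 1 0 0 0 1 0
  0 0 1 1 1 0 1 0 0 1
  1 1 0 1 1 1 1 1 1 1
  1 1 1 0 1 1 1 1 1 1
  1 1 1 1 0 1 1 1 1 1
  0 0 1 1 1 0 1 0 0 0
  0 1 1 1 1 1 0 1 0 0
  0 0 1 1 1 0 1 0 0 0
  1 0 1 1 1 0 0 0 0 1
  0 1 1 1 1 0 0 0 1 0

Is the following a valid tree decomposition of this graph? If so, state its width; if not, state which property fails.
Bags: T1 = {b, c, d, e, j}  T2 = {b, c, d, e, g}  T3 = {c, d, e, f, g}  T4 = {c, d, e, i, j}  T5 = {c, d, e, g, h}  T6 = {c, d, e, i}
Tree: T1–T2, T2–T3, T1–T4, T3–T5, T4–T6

A tree decomposition must satisfy three properties: every vertex lies in some bag; for every edge, both endpoints lie together in some bag; and for every vertex, the bags containing it form a connected subtree. Here vertex a appears in no bag, so the decomposition is invalid.

No — vertex a appears in no bag.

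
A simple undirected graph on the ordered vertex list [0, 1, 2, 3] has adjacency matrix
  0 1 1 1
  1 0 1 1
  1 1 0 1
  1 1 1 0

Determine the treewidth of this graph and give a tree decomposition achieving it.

With just one bag of size 4, the width is 4 − 1 = 3, so tw(G) ≤ 3. On the other hand G contains the 4-clique {0, 1, 2, 3}. A clique must lie in a single bag of any decomposition, so no decomposition can have width below 3. Hence tw(G) = 3 exactly.

Treewidth 3.
Bags: B1 = {0, 1, 2, 3}
Tree: (single bag)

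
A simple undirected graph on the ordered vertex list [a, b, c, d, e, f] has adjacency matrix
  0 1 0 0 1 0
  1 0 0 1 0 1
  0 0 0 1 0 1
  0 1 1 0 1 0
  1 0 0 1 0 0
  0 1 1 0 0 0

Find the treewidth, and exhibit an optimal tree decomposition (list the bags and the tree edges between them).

Every bag has size at most 3, so the width is 3 − 1 = 2 and tw(G) ≤ 2. Since c–f–b–d–c is a cycle in G, G is not acyclic. Forests are exactly the graphs of treewidth ≤ 1, so tw(G) ≥ 2. Hence tw(G) = 2 exactly.

Treewidth 2.
One such decomposition:
Bags: B1 = {c, d, f}  B2 = {b, d, f}  B3 = {b, d, e}  B4 = {a, b, e}
Tree: B1–B2, B2–B3, B3–B4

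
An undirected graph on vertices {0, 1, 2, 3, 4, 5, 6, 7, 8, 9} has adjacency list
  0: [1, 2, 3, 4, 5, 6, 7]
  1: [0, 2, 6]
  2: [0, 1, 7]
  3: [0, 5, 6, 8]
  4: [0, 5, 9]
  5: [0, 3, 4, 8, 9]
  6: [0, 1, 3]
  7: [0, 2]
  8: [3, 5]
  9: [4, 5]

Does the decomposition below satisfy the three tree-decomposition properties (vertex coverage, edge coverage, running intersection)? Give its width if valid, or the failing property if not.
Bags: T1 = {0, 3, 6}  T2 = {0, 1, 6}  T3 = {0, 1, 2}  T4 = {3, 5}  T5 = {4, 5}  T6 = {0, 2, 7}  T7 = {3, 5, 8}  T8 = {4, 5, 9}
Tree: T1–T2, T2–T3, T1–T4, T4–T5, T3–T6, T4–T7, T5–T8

No — edge (0,5) lies in no bag.

A tree decomposition must satisfy three properties: every vertex lies in some bag; for every edge, both endpoints lie together in some bag; and for every vertex, the bags containing it form a connected subtree. Here edge (0,5) lies in no bag, so the decomposition is invalid.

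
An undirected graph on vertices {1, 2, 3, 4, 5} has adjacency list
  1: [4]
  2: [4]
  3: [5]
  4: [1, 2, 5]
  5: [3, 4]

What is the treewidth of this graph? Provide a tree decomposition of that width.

Treewidth 1.
Bags: B1 = {4, 5}  B2 = {2, 4}  B3 = {3, 5}  B4 = {1, 4}
Tree: B1–B2, B1–B3, B1–B4

Each bag holds 2 vertices, so the decomposition has width 1, which upper-bounds the treewidth. Any graph with an edge has treewidth ≥ 1, and G has the edge 5–4. Combining the bounds, tw(G) = 1.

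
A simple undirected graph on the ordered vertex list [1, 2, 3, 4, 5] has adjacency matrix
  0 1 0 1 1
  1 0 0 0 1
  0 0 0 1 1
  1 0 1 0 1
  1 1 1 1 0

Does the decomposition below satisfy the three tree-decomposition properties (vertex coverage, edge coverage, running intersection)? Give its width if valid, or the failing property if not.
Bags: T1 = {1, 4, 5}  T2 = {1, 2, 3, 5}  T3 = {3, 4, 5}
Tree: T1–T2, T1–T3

No — bags containing vertex 3 are not connected in the tree.

A tree decomposition must satisfy three properties: every vertex lies in some bag; for every edge, both endpoints lie together in some bag; and for every vertex, the bags containing it form a connected subtree. Here bags containing vertex 3 are not connected in the tree, so the decomposition is invalid.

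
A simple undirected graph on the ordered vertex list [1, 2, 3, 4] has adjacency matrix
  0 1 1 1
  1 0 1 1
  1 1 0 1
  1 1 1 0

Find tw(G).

A width-3 tree decomposition is:
Bags: B1 = {1, 2, 3, 4}
Tree: (single bag)
A single bag containing all 4 vertices is trivially a valid decomposition of width 3. For the lower bound, the 4 vertices {1, 2, 3, 4} are pairwise adjacent, and any tree decomposition puts a clique entirely inside one bag — forcing width ≥ 3. Therefore the treewidth is 3.

3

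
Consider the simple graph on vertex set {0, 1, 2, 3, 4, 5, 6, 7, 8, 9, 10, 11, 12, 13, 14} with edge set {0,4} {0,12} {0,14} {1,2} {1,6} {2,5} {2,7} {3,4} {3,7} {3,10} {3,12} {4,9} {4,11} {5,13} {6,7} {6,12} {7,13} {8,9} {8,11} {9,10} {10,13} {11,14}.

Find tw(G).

3

A width-3 tree decomposition is:
Bags: B1 = {0, 8, 11, 14}  B2 = {0, 4, 8, 11}  B3 = {0, 4, 8, 9}  B4 = {0, 4, 9, 12}  B5 = {3, 4, 9, 12}  B6 = {3, 9, 10, 12}  B7 = {3, 6, 10, 12}  B8 = {3, 6, 7, 10}  B9 = {6, 7, 10, 13}  B10 = {1, 6, 7, 13}  B11 = {1, 2, 7, 13}  B12 = {1, 2, 5, 13}
Tree: B1–B2, B2–B3, B3–B4, B4–B5, B5–B6, B6–B7, B7–B8, B8–B9, B9–B10, B10–B11, B11–B12
Every bag has size at most 4, so the width is 4 − 1 = 3 and tw(G) ≤ 3. For the lower bound: the 4 vertex sets {8,11,14}, {0}, {4}, {3,9,10,12} are disjoint, each induces a connected subgraph, and every pair is joined by at least one edge of G. Contracting each set to a single vertex therefore yields K_{4} as a minor, and since treewidth is minor-monotone, tw(G) ≥ tw(K_{4}) = 3. The upper and lower bounds meet at 3, so that is the treewidth.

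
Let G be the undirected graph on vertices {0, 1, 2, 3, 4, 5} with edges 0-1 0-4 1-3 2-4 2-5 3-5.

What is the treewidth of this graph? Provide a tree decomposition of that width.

Every bag has size at most 3, so the width is 3 − 1 = 2 and tw(G) ≤ 2. Since 0–4–2–5–3–1–0 is a cycle in G, G is not acyclic. Forests are exactly the graphs of treewidth ≤ 1, so tw(G) ≥ 2. Hence tw(G) = 2 exactly.

Treewidth 2.
Bags: B1 = {0, 2, 4}  B2 = {0, 2, 5}  B3 = {0, 3, 5}  B4 = {0, 1, 3}
Tree: B1–B2, B2–B3, B3–B4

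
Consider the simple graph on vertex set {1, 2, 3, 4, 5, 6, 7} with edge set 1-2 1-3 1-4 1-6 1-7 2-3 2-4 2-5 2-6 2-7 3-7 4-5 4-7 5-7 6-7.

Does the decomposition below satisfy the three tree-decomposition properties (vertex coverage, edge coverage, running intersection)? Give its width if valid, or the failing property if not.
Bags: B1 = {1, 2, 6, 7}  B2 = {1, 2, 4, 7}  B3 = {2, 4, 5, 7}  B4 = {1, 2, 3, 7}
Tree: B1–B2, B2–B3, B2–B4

Yes; width 3.

Every vertex of G appears in some bag (union = {1, 2, 3, 4, 5, 6, 7}); every edge is covered by a bag; and for each vertex v the set of bags containing v is connected in the bag tree. The decomposition is therefore valid. The largest bag has 4 vertices, so the width is 3.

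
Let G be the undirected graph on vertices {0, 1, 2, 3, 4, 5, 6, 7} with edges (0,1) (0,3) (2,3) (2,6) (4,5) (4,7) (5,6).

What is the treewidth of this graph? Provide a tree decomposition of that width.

The largest bag has 2 vertices, giving width 1; this decomposition certifies tw(G) ≤ 1. Any graph with an edge has treewidth ≥ 1, and G has the edge 7–4. The upper and lower bounds meet at 1, so that is the treewidth.

Treewidth 1.
One such decomposition:
Bags: B1 = {4, 7}  B2 = {4, 5}  B3 = {5, 6}  B4 = {2, 6}  B5 = {2, 3}  B6 = {0, 3}  B7 = {0, 1}
Tree: B1–B2, B2–B3, B3–B4, B4–B5, B5–B6, B6–B7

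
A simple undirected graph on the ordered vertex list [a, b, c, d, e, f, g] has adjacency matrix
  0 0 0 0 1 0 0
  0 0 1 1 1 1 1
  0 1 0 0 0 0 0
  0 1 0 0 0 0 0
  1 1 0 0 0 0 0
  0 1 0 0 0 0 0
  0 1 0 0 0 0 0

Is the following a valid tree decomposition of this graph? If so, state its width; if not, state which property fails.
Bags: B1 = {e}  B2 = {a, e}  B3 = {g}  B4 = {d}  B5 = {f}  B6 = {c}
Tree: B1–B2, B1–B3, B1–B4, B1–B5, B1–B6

No — vertex b appears in no bag.

A tree decomposition must satisfy three properties: every vertex lies in some bag; for every edge, both endpoints lie together in some bag; and for every vertex, the bags containing it form a connected subtree. Here vertex b appears in no bag, so the decomposition is invalid.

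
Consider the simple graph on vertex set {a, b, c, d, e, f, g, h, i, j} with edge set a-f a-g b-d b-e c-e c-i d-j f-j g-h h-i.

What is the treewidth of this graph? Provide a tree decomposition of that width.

The largest bag has 3 vertices, giving width 2; this decomposition certifies tw(G) ≤ 2. For the lower bound, G contains the cycle h–g–a–f–j–d–b–e–c–i–h, so G is not a forest; only forests have treewidth ≤ 1, hence tw(G) ≥ 2. Therefore the treewidth is 2.

Treewidth 2.
One such decomposition:
Bags: B1 = {a, g, h}  B2 = {a, f, h}  B3 = {f, h, j}  B4 = {d, h, j}  B5 = {b, d, h}  B6 = {b, e, h}  B7 = {c, e, h}  B8 = {c, h, i}
Tree: B1–B2, B2–B3, B3–B4, B4–B5, B5–B6, B6–B7, B7–B8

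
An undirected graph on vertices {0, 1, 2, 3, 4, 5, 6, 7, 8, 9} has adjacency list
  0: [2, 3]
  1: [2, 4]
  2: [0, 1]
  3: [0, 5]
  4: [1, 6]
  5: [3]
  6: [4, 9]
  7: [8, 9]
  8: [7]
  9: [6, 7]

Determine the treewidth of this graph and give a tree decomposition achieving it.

Each bag holds 2 vertices, so the decomposition has width 1, which upper-bounds the treewidth. Since G has at least one edge (e.g. 8–7), it is not an edgeless graph, so tw(G) ≥ 1. Hence tw(G) = 1 exactly.

Treewidth 1.
One optimal decomposition is:
Bags: B1 = {7, 8}  B2 = {7, 9}  B3 = {6, 9}  B4 = {4, 6}  B5 = {1, 4}  B6 = {1, 2}  B7 = {0, 2}  B8 = {0, 3}  B9 = {3, 5}
Tree: B1–B2, B2–B3, B3–B4, B4–B5, B5–B6, B6–B7, B7–B8, B8–B9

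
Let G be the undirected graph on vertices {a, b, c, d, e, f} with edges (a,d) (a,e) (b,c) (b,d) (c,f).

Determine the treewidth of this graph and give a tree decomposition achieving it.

Every bag has size at most 2, so the width is 2 − 1 = 1 and tw(G) ≤ 1. Any graph with an edge has treewidth ≥ 1, and G has the edge e–a. Combining the bounds, tw(G) = 1.

Treewidth 1.
One optimal decomposition is:
Bags: B1 = {a, e}  B2 = {a, d}  B3 = {b, d}  B4 = {b, c}  B5 = {c, f}
Tree: B1–B2, B2–B3, B3–B4, B4–B5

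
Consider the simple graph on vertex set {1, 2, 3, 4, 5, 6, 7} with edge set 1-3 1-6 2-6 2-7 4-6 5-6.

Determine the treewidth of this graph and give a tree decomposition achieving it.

Treewidth 1.
Bags: B1 = {5, 6}  B2 = {2, 6}  B3 = {1, 6}  B4 = {4, 6}  B5 = {1, 3}  B6 = {2, 7}
Tree: B1–B2, B1–B3, B1–B4, B3–B5, B2–B6

Each bag holds 2 vertices, so the decomposition has width 1, which upper-bounds the treewidth. Any graph with an edge has treewidth ≥ 1, and G has the edge 5–6. Combining the bounds, tw(G) = 1.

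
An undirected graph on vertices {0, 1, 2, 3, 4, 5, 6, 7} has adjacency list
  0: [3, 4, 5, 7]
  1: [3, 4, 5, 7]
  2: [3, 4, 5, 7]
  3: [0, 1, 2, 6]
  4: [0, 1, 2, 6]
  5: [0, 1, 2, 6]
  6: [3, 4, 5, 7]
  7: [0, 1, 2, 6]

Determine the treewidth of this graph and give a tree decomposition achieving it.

The largest bag has 5 vertices, giving width 4; this decomposition certifies tw(G) ≤ 4. For the lower bound: the 5 vertex sets {2,5}, {0,3}, {1,7}, {4}, {6} are disjoint, each induces a connected subgraph, and every pair is joined by at least one edge of G. Contracting each set to a single vertex therefore yields K_{5} as a minor, and since treewidth is minor-monotone, tw(G) ≥ tw(K_{5}) = 4. Hence tw(G) = 4 exactly.

Treewidth 4.
One optimal decomposition is:
Bags: B1 = {2, 3, 4, 5, 7}  B2 = {0, 3, 4, 5, 7}  B3 = {1, 3, 4, 5, 7}  B4 = {3, 4, 5, 6, 7}
Tree: B1–B2, B2–B3, B3–B4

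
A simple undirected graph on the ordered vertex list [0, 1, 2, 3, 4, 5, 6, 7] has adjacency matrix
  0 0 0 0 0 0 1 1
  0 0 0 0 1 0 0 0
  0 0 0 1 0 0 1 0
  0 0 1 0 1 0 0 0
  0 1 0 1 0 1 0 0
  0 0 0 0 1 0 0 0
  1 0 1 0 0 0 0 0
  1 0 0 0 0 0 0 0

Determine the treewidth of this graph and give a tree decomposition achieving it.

The largest bag has 2 vertices, giving width 1; this decomposition certifies tw(G) ≤ 1. Since G has at least one edge (e.g. 3–2), it is not an edgeless graph, so tw(G) ≥ 1. Therefore the treewidth is 1.

Treewidth 1.
Bags: B1 = {2, 3}  B2 = {2, 6}  B3 = {3, 4}  B4 = {0, 6}  B5 = {0, 7}  B6 = {1, 4}  B7 = {4, 5}
Tree: B1–B2, B1–B3, B2–B4, B4–B5, B3–B6, B6–B7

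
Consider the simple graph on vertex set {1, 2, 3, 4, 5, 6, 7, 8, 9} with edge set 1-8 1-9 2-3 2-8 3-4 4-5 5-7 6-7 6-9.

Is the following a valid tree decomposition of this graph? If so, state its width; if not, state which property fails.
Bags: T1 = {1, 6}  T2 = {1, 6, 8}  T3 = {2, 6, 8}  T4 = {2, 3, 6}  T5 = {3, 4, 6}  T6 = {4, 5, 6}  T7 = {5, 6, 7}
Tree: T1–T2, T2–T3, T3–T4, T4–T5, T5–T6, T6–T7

A tree decomposition must satisfy three properties: every vertex lies in some bag; for every edge, both endpoints lie together in some bag; and for every vertex, the bags containing it form a connected subtree. Here vertex 9 appears in no bag, so the decomposition is invalid.

No — vertex 9 appears in no bag.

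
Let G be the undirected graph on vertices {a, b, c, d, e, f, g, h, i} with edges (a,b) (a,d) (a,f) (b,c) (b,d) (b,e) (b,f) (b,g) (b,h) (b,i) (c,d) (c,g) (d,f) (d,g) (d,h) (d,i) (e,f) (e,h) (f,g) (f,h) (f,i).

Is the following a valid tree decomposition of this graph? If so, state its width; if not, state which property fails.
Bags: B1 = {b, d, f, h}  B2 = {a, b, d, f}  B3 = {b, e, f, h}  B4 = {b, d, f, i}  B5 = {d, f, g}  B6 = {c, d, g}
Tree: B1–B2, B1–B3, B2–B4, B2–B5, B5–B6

A tree decomposition must satisfy three properties: every vertex lies in some bag; for every edge, both endpoints lie together in some bag; and for every vertex, the bags containing it form a connected subtree. Here edge (b,g) lies in no bag, so the decomposition is invalid.

No — edge (b,g) lies in no bag.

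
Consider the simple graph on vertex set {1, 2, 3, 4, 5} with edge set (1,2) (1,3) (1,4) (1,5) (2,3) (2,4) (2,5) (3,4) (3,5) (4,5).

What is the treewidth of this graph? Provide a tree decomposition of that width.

A single bag containing all 5 vertices is trivially a valid decomposition of width 4. Conversely, {1, 2, 3, 4, 5} is a clique of size 5, and the vertices of any clique must share a bag in every tree decomposition; so some bag has ≥ 5 vertices and tw(G) ≥ 4. Hence tw(G) = 4 exactly.

Treewidth 4.
One such decomposition:
Bags: B1 = {1, 2, 3, 4, 5}
Tree: (single bag)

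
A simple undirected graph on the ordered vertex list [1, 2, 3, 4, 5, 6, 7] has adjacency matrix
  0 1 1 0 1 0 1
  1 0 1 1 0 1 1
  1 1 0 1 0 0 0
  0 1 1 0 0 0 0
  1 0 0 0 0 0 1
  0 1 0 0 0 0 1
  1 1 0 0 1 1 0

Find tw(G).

2

A width-2 tree decomposition is:
Bags: B1 = {1, 2, 3}  B2 = {1, 2, 7}  B3 = {1, 5, 7}  B4 = {2, 6, 7}  B5 = {2, 3, 4}
Tree: B1–B2, B2–B3, B2–B4, B1–B5
The largest bag has 3 vertices, giving width 2; this decomposition certifies tw(G) ≤ 2. For the lower bound, the 3 vertices {1, 2, 3} are pairwise adjacent, and any tree decomposition puts a clique entirely inside one bag — forcing width ≥ 2. Hence tw(G) = 2 exactly.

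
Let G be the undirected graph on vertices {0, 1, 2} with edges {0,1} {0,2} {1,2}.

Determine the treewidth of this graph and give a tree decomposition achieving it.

Treewidth 2.
One optimal decomposition is:
Bags: B1 = {0, 1, 2}
Tree: (single bag)

With just one bag of size 3, the width is 3 − 1 = 2, so tw(G) ≤ 2. For the lower bound, the 3 vertices {0, 1, 2} are pairwise adjacent, and any tree decomposition puts a clique entirely inside one bag — forcing width ≥ 2. Hence tw(G) = 2 exactly.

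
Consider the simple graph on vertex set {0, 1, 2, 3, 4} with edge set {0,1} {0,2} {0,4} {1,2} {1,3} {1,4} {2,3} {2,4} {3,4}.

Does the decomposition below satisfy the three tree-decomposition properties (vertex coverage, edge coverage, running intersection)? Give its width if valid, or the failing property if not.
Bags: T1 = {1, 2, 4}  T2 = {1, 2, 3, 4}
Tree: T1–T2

A tree decomposition must satisfy three properties: every vertex lies in some bag; for every edge, both endpoints lie together in some bag; and for every vertex, the bags containing it form a connected subtree. Here vertex 0 appears in no bag, so the decomposition is invalid.

No — vertex 0 appears in no bag.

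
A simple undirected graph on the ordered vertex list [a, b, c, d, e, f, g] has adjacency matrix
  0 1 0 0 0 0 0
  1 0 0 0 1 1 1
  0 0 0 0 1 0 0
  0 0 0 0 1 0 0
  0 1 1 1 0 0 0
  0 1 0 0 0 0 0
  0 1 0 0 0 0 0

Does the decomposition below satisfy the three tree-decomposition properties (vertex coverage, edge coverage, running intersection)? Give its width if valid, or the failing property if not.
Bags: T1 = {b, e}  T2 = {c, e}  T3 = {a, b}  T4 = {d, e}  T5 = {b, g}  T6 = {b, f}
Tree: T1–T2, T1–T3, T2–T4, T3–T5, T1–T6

Every vertex of G appears in some bag (union = {a, b, c, d, e, f, g}); every edge is covered by a bag; and for each vertex v the set of bags containing v is connected in the bag tree. The decomposition is therefore valid. The largest bag has 2 vertices, so the width is 1.

Yes; width 1.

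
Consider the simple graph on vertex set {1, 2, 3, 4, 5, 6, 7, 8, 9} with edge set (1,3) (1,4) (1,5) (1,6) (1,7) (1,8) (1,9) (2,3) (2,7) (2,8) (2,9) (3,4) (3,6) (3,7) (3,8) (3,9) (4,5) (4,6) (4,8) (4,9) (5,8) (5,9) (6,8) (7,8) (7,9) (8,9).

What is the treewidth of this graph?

A width-4 tree decomposition is:
Bags: B1 = {1, 3, 7, 8, 9}  B2 = {2, 3, 7, 8, 9}  B3 = {1, 3, 4, 8, 9}  B4 = {1, 4, 5, 8, 9}  B5 = {1, 3, 4, 6, 8}
Tree: B1–B2, B1–B3, B3–B4, B3–B5
Every bag has size at most 5, so the width is 5 − 1 = 4 and tw(G) ≤ 4. Conversely, {1, 3, 4, 8, 9} is a clique of size 5, and the vertices of any clique must share a bag in every tree decomposition; so some bag has ≥ 5 vertices and tw(G) ≥ 4. Combining the bounds, tw(G) = 4.

4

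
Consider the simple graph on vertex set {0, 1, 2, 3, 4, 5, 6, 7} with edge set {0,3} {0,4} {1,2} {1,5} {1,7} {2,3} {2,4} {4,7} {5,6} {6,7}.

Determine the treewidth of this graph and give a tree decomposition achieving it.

Treewidth 2.
One such decomposition:
Bags: B1 = {1, 5, 6}  B2 = {1, 6, 7}  B3 = {1, 2, 7}  B4 = {2, 4, 7}  B5 = {2, 3, 4}  B6 = {0, 3, 4}
Tree: B1–B2, B2–B3, B3–B4, B4–B5, B5–B6

Each bag holds 3 vertices, so the decomposition has width 2, which upper-bounds the treewidth. Since 5–6–7–1–5 is a cycle in G, G is not acyclic. Forests are exactly the graphs of treewidth ≤ 1, so tw(G) ≥ 2. Combining the bounds, tw(G) = 2.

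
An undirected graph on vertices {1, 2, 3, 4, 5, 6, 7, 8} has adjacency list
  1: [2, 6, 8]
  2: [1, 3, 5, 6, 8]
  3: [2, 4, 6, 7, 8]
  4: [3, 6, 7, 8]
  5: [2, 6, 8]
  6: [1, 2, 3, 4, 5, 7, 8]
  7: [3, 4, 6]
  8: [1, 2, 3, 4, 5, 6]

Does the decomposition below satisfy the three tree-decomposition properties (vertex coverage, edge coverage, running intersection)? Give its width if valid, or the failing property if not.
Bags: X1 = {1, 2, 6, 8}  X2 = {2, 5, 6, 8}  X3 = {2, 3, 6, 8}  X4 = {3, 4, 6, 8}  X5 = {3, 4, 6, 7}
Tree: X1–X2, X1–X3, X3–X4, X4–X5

Yes; width 3.

Every vertex of G appears in some bag (union = {1, 2, 3, 4, 5, 6, 7, 8}); every edge is covered by a bag; and for each vertex v the set of bags containing v is connected in the bag tree. The decomposition is therefore valid. The largest bag has 4 vertices, so the width is 3.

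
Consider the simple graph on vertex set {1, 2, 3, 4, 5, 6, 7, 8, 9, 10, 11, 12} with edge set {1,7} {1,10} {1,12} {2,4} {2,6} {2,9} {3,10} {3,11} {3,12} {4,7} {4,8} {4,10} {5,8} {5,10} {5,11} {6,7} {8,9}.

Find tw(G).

A width-3 tree decomposition is:
Bags: B1 = {2, 6, 7, 9}  B2 = {2, 4, 7, 9}  B3 = {4, 7, 8, 9}  B4 = {1, 4, 7, 8}  B5 = {1, 4, 8, 10}  B6 = {1, 5, 8, 10}  B7 = {1, 5, 10, 12}  B8 = {3, 5, 10, 12}  B9 = {3, 5, 11, 12}
Tree: B1–B2, B2–B3, B3–B4, B4–B5, B5–B6, B6–B7, B7–B8, B8–B9
Each bag holds 4 vertices, so the decomposition has width 3, which upper-bounds the treewidth. For the lower bound: the 4 vertex sets {2,6,9}, {7}, {4}, {1,5,8,10} are disjoint, each induces a connected subgraph, and every pair is joined by at least one edge of G. Contracting each set to a single vertex therefore yields K_{4} as a minor, and since treewidth is minor-monotone, tw(G) ≥ tw(K_{4}) = 3. Hence tw(G) = 3 exactly.

3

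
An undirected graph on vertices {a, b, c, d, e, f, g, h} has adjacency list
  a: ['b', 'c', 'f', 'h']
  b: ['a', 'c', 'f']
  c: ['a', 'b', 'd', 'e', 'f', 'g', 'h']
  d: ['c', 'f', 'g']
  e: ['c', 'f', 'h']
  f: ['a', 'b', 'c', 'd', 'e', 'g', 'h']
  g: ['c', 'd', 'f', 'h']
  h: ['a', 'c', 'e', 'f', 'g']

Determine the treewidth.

3

A width-3 tree decomposition is:
Bags: B1 = {c, f, g, h}  B2 = {a, c, f, h}  B3 = {c, d, f, g}  B4 = {c, e, f, h}  B5 = {a, b, c, f}
Tree: B1–B2, B1–B3, B1–B4, B2–B5
The largest bag has 4 vertices, giving width 3; this decomposition certifies tw(G) ≤ 3. For the lower bound, the 4 vertices {c, d, f, g} are pairwise adjacent, and any tree decomposition puts a clique entirely inside one bag — forcing width ≥ 3. Combining the bounds, tw(G) = 3.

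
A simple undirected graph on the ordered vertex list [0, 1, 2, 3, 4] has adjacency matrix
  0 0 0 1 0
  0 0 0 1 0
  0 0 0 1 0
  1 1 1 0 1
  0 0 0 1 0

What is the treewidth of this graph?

A width-1 tree decomposition is:
Bags: B1 = {2, 3}  B2 = {1, 3}  B3 = {0, 3}  B4 = {3, 4}
Tree: B1–B2, B1–B3, B3–B4
Every bag has size at most 2, so the width is 2 − 1 = 1 and tw(G) ≤ 1. Any graph with an edge has treewidth ≥ 1, and G has the edge 2–3. Therefore the treewidth is 1.

1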